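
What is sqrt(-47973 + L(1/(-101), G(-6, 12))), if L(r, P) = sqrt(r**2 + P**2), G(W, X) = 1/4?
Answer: sqrt(-1957490292 + 101*sqrt(10217))/202 ≈ 219.03*I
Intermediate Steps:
G(W, X) = 1/4
L(r, P) = sqrt(P**2 + r**2)
sqrt(-47973 + L(1/(-101), G(-6, 12))) = sqrt(-47973 + sqrt((1/4)**2 + (1/(-101))**2)) = sqrt(-47973 + sqrt(1/16 + (-1/101)**2)) = sqrt(-47973 + sqrt(1/16 + 1/10201)) = sqrt(-47973 + sqrt(10217/163216)) = sqrt(-47973 + sqrt(10217)/404)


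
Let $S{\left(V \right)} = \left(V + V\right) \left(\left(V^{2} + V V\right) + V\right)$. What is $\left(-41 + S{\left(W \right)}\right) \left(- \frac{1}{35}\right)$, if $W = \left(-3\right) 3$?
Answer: $\frac{559}{7} \approx 79.857$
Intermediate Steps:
$W = -9$
$S{\left(V \right)} = 2 V \left(V + 2 V^{2}\right)$ ($S{\left(V \right)} = 2 V \left(\left(V^{2} + V^{2}\right) + V\right) = 2 V \left(2 V^{2} + V\right) = 2 V \left(V + 2 V^{2}\right)$)
$\left(-41 + S{\left(W \right)}\right) \left(- \frac{1}{35}\right) = \left(-41 + \left(-9\right)^{2} \left(2 + 4 \left(-9\right)\right)\right) \left(- \frac{1}{35}\right) = \left(-41 + 81 \left(2 - 36\right)\right) \left(\left(-1\right) \frac{1}{35}\right) = \left(-41 + 81 \left(-34\right)\right) \left(- \frac{1}{35}\right) = \left(-41 - 2754\right) \left(- \frac{1}{35}\right) = \left(-2795\right) \left(- \frac{1}{35}\right) = \frac{559}{7}$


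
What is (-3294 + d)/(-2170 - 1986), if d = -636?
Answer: 1965/2078 ≈ 0.94562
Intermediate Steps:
(-3294 + d)/(-2170 - 1986) = (-3294 - 636)/(-2170 - 1986) = -3930/(-4156) = -3930*(-1/4156) = 1965/2078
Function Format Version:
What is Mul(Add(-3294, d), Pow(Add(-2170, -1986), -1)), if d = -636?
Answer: Rational(1965, 2078) ≈ 0.94562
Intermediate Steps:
Mul(Add(-3294, d), Pow(Add(-2170, -1986), -1)) = Mul(Add(-3294, -636), Pow(Add(-2170, -1986), -1)) = Mul(-3930, Pow(-4156, -1)) = Mul(-3930, Rational(-1, 4156)) = Rational(1965, 2078)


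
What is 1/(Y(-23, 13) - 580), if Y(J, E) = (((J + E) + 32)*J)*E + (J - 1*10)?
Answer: -1/7191 ≈ -0.00013906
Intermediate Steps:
Y(J, E) = -10 + J + E*J*(32 + E + J) (Y(J, E) = (((E + J) + 32)*J)*E + (J - 10) = ((32 + E + J)*J)*E + (-10 + J) = (J*(32 + E + J))*E + (-10 + J) = E*J*(32 + E + J) + (-10 + J) = -10 + J + E*J*(32 + E + J))
1/(Y(-23, 13) - 580) = 1/((-10 - 23 + 13*(-23)² - 23*13² + 32*13*(-23)) - 580) = 1/((-10 - 23 + 13*529 - 23*169 - 9568) - 580) = 1/((-10 - 23 + 6877 - 3887 - 9568) - 580) = 1/(-6611 - 580) = 1/(-7191) = -1/7191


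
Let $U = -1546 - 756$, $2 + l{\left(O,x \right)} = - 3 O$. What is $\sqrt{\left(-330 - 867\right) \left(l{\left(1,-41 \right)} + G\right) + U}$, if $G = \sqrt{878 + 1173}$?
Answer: $\sqrt{3683 - 1197 \sqrt{2051}} \approx 224.78 i$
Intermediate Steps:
$l{\left(O,x \right)} = -2 - 3 O$
$G = \sqrt{2051} \approx 45.288$
$U = -2302$ ($U = -1546 - 756 = -2302$)
$\sqrt{\left(-330 - 867\right) \left(l{\left(1,-41 \right)} + G\right) + U} = \sqrt{\left(-330 - 867\right) \left(\left(-2 - 3\right) + \sqrt{2051}\right) - 2302} = \sqrt{- 1197 \left(\left(-2 - 3\right) + \sqrt{2051}\right) - 2302} = \sqrt{- 1197 \left(-5 + \sqrt{2051}\right) - 2302} = \sqrt{\left(5985 - 1197 \sqrt{2051}\right) - 2302} = \sqrt{3683 - 1197 \sqrt{2051}}$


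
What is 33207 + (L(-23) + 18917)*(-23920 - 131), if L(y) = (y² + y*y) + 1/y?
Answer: -11048842863/23 ≈ -4.8038e+8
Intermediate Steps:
L(y) = 1/y + 2*y² (L(y) = (y² + y²) + 1/y = 2*y² + 1/y = 1/y + 2*y²)
33207 + (L(-23) + 18917)*(-23920 - 131) = 33207 + ((1 + 2*(-23)³)/(-23) + 18917)*(-23920 - 131) = 33207 + (-(1 + 2*(-12167))/23 + 18917)*(-24051) = 33207 + (-(1 - 24334)/23 + 18917)*(-24051) = 33207 + (-1/23*(-24333) + 18917)*(-24051) = 33207 + (24333/23 + 18917)*(-24051) = 33207 + (459424/23)*(-24051) = 33207 - 11049606624/23 = -11048842863/23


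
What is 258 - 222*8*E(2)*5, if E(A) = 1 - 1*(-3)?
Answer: -35262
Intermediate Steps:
E(A) = 4 (E(A) = 1 + 3 = 4)
258 - 222*8*E(2)*5 = 258 - 222*8*4*5 = 258 - 7104*5 = 258 - 222*160 = 258 - 35520 = -35262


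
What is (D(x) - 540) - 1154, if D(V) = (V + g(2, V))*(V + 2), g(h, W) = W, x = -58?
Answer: 4802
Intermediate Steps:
D(V) = 2*V*(2 + V) (D(V) = (V + V)*(V + 2) = (2*V)*(2 + V) = 2*V*(2 + V))
(D(x) - 540) - 1154 = (2*(-58)*(2 - 58) - 540) - 1154 = (2*(-58)*(-56) - 540) - 1154 = (6496 - 540) - 1154 = 5956 - 1154 = 4802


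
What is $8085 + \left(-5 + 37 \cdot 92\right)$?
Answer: $11484$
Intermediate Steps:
$8085 + \left(-5 + 37 \cdot 92\right) = 8085 + \left(-5 + 3404\right) = 8085 + 3399 = 11484$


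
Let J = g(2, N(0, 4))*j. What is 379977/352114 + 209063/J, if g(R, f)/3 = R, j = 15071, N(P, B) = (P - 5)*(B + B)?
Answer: 3856207478/1137152163 ≈ 3.3911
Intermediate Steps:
N(P, B) = 2*B*(-5 + P) (N(P, B) = (-5 + P)*(2*B) = 2*B*(-5 + P))
g(R, f) = 3*R
J = 90426 (J = (3*2)*15071 = 6*15071 = 90426)
379977/352114 + 209063/J = 379977/352114 + 209063/90426 = 3856207478/1137152163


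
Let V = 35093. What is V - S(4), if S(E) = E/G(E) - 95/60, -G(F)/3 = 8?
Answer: 140379/4 ≈ 35095.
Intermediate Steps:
G(F) = -24 (G(F) = -3*8 = -24)
S(E) = -19/12 - E/24 (S(E) = E/(-24) - 95/60 = E*(-1/24) - 95*1/60 = -E/24 - 19/12 = -19/12 - E/24)
V - S(4) = 35093 - (-19/12 - 1/24*4) = 35093 - (-19/12 - ⅙) = 35093 - 1*(-7/4) = 35093 + 7/4 = 140379/4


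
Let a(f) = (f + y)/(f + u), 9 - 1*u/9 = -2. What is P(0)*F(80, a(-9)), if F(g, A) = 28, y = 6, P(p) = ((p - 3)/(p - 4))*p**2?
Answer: 0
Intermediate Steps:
u = 99 (u = 81 - 9*(-2) = 81 + 18 = 99)
P(p) = p**2*(-3 + p)/(-4 + p) (P(p) = ((-3 + p)/(-4 + p))*p**2 = p**2*(-3 + p)/(-4 + p))
a(f) = (6 + f)/(99 + f) (a(f) = (f + 6)/(f + 99) = (6 + f)/(99 + f))
P(0)*F(80, a(-9)) = (0**2*(-3 + 0)/(-4 + 0))*28 = (0*(-3)/(-4))*28 = (0*(-1/4)*(-3))*28 = 0*28 = 0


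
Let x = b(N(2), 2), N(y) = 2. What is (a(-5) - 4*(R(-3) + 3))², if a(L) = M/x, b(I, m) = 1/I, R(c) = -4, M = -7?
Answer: 100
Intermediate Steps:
x = ½ (x = 1/2 = ½ ≈ 0.50000)
a(L) = -14 (a(L) = -7/½ = -7*2 = -14)
(a(-5) - 4*(R(-3) + 3))² = (-14 - 4*(-4 + 3))² = (-14 - 4*(-1))² = (-14 + 4)² = (-10)² = 100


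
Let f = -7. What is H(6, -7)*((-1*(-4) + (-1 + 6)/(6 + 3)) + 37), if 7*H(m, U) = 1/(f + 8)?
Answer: 374/63 ≈ 5.9365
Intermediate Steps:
H(m, U) = ⅐ (H(m, U) = 1/(7*(-7 + 8)) = (⅐)/1 = (⅐)*1 = ⅐)
H(6, -7)*((-1*(-4) + (-1 + 6)/(6 + 3)) + 37) = ((-1*(-4) + (-1 + 6)/(6 + 3)) + 37)/7 = ((4 + 5/9) + 37)/7 = (41/9 + 37)/7 = (⅐)*(374/9) = 374/63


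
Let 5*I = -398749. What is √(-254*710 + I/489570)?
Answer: I*√43223711111975586/489570 ≈ 424.66*I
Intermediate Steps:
I = -398749/5 (I = (⅕)*(-398749) = -398749/5 ≈ -79750.)
√(-254*710 + I/489570) = √(-254*710 - 398749/5/489570) = √(-180340 - 398749/5*1/489570) = √(-180340 - 398749/2447850) = √(-441445667749/2447850) = I*√43223711111975586/489570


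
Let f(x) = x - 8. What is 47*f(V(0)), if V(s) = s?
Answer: -376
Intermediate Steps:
f(x) = -8 + x
47*f(V(0)) = 47*(-8 + 0) = 47*(-8) = -376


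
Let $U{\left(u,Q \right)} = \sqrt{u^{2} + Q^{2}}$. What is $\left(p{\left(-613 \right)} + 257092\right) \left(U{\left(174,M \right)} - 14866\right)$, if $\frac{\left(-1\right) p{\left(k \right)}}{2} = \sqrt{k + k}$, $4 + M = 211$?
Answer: $- 2 \left(14866 - 75 \sqrt{13}\right) \left(128546 - i \sqrt{1226}\right) \approx -3.7524 \cdot 10^{9} + 1.0221 \cdot 10^{6} i$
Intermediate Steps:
$M = 207$ ($M = -4 + 211 = 207$)
$U{\left(u,Q \right)} = \sqrt{Q^{2} + u^{2}}$
$p{\left(k \right)} = - 2 \sqrt{2} \sqrt{k}$ ($p{\left(k \right)} = - 2 \sqrt{k + k} = - 2 \sqrt{2 k} = - 2 \sqrt{2} \sqrt{k}$)
$\left(p{\left(-613 \right)} + 257092\right) \left(U{\left(174,M \right)} - 14866\right) = \left(- 2 \sqrt{2} \sqrt{-613} + 257092\right) \left(\sqrt{207^{2} + 174^{2}} - 14866\right) = \left(- 2 \sqrt{2} i \sqrt{613} + 257092\right) \left(\sqrt{42849 + 30276} - 14866\right) = \left(- 2 i \sqrt{1226} + 257092\right) \left(\sqrt{73125} - 14866\right) = \left(257092 - 2 i \sqrt{1226}\right) \left(75 \sqrt{13} - 14866\right) = \left(257092 - 2 i \sqrt{1226}\right) \left(-14866 + 75 \sqrt{13}\right) = \left(-14866 + 75 \sqrt{13}\right) \left(257092 - 2 i \sqrt{1226}\right)$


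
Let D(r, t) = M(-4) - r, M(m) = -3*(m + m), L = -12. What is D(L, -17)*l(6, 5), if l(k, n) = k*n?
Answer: 1080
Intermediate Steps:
M(m) = -6*m
D(r, t) = 24 - r (D(r, t) = -6*(-4) - r = 24 - r)
D(L, -17)*l(6, 5) = (24 - 1*(-12))*(6*5) = (24 + 12)*30 = 36*30 = 1080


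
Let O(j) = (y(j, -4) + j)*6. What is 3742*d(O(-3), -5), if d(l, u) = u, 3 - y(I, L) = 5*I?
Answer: -18710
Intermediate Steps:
y(I, L) = 3 - 5*I
O(j) = 18 - 24*j (O(j) = ((3 - 5*j) + j)*6 = (3 - 4*j)*6 = 18 - 24*j)
3742*d(O(-3), -5) = 3742*(-5) = -18710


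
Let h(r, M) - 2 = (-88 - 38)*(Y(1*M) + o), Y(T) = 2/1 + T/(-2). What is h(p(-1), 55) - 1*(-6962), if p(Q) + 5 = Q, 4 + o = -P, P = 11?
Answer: 12067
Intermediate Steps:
Y(T) = 2 - T/2 (Y(T) = 2*1 + T*(-½) = 2 - T/2)
o = -15 (o = -4 - 1*11 = -4 - 11 = -15)
p(Q) = -5 + Q
h(r, M) = 1640 + 63*M (h(r, M) = 2 + (-88 - 38)*((2 - M/2) - 15) = 2 - 126*((2 - M/2) - 15) = 2 - 126*(-13 - M/2) = 2 + (1638 + 63*M) = 1640 + 63*M)
h(p(-1), 55) - 1*(-6962) = (1640 + 63*55) - 1*(-6962) = (1640 + 3465) + 6962 = 5105 + 6962 = 12067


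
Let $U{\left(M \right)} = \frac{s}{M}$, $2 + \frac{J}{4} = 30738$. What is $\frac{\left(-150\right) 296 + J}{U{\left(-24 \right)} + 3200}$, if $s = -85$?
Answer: $\frac{1885056}{76885} \approx 24.518$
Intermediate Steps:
$J = 122944$ ($J = -8 + 4 \cdot 30738 = -8 + 122952 = 122944$)
$U{\left(M \right)} = - \frac{85}{M}$
$\frac{\left(-150\right) 296 + J}{U{\left(-24 \right)} + 3200} = \frac{\left(-150\right) 296 + 122944}{- \frac{85}{-24} + 3200} = \frac{-44400 + 122944}{\left(-85\right) \left(- \frac{1}{24}\right) + 3200} = \frac{78544}{\frac{85}{24} + 3200} = \frac{78544}{\frac{76885}{24}} = 78544 \cdot \frac{24}{76885} = \frac{1885056}{76885}$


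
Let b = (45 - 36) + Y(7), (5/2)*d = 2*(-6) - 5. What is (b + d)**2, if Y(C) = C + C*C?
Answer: 84681/25 ≈ 3387.2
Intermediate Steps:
Y(C) = C + C**2
d = -34/5 (d = 2*(2*(-6) - 5)/5 = 2*(-12 - 5)/5 = (2/5)*(-17) = -34/5 ≈ -6.8000)
b = 65 (b = (45 - 36) + 7*(1 + 7) = 9 + 7*8 = 9 + 56 = 65)
(b + d)**2 = (65 - 34/5)**2 = (291/5)**2 = 84681/25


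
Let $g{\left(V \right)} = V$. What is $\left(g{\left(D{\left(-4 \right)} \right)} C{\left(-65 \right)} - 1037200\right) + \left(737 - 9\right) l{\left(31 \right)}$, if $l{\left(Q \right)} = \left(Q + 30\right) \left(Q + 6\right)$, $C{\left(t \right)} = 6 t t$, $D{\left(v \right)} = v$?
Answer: $504496$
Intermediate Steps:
$C{\left(t \right)} = 6 t^{2}$
$l{\left(Q \right)} = \left(6 + Q\right) \left(30 + Q\right)$ ($l{\left(Q \right)} = \left(30 + Q\right) \left(6 + Q\right) = \left(6 + Q\right) \left(30 + Q\right)$)
$\left(g{\left(D{\left(-4 \right)} \right)} C{\left(-65 \right)} - 1037200\right) + \left(737 - 9\right) l{\left(31 \right)} = \left(- 4 \cdot 6 \left(-65\right)^{2} - 1037200\right) + \left(737 - 9\right) \left(180 + 31^{2} + 36 \cdot 31\right) = \left(- 4 \cdot 6 \cdot 4225 - 1037200\right) + 728 \left(180 + 961 + 1116\right) = \left(\left(-4\right) 25350 - 1037200\right) + 728 \cdot 2257 = \left(-101400 - 1037200\right) + 1643096 = -1138600 + 1643096 = 504496$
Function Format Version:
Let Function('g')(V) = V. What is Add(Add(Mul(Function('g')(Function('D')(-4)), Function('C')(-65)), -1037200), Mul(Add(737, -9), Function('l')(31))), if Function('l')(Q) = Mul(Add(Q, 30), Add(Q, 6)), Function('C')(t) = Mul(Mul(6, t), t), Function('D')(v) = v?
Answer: 504496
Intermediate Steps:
Function('C')(t) = Mul(6, Pow(t, 2))
Function('l')(Q) = Mul(Add(6, Q), Add(30, Q)) (Function('l')(Q) = Mul(Add(30, Q), Add(6, Q)) = Mul(Add(6, Q), Add(30, Q)))
Add(Add(Mul(Function('g')(Function('D')(-4)), Function('C')(-65)), -1037200), Mul(Add(737, -9), Function('l')(31))) = Add(Add(Mul(-4, Mul(6, Pow(-65, 2))), -1037200), Mul(Add(737, -9), Add(180, Pow(31, 2), Mul(36, 31)))) = Add(Add(Mul(-4, Mul(6, 4225)), -1037200), Mul(728, Add(180, 961, 1116))) = Add(Add(Mul(-4, 25350), -1037200), Mul(728, 2257)) = Add(Add(-101400, -1037200), 1643096) = Add(-1138600, 1643096) = 504496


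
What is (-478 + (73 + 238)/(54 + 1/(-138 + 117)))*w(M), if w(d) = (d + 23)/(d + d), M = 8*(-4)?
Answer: -4815387/72512 ≈ -66.408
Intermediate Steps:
M = -32
w(d) = (23 + d)/(2*d) (w(d) = (23 + d)/((2*d)) = (23 + d)*(1/(2*d)) = (23 + d)/(2*d))
(-478 + (73 + 238)/(54 + 1/(-138 + 117)))*w(M) = (-478 + (73 + 238)/(54 + 1/(-138 + 117)))*((½)*(23 - 32)/(-32)) = (-478 + 311/(54 + 1/(-21)))*((½)*(-1/32)*(-9)) = (-478 + 311/(54 - 1/21))*(9/64) = (-478 + 311/(1133/21))*(9/64) = (-478 + 311*(21/1133))*(9/64) = (-478 + 6531/1133)*(9/64) = -535043/1133*9/64 = -4815387/72512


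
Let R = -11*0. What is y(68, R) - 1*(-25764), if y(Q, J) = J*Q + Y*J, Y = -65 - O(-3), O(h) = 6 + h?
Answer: 25764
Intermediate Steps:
Y = -68 (Y = -65 - (6 - 3) = -65 - 1*3 = -65 - 3 = -68)
R = 0
y(Q, J) = -68*J + J*Q (y(Q, J) = J*Q - 68*J = -68*J + J*Q)
y(68, R) - 1*(-25764) = 0*(-68 + 68) - 1*(-25764) = 0*0 + 25764 = 0 + 25764 = 25764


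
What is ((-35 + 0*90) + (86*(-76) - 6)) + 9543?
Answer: 2966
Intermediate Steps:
((-35 + 0*90) + (86*(-76) - 6)) + 9543 = ((-35 + 0) + (-6536 - 6)) + 9543 = (-35 - 6542) + 9543 = -6577 + 9543 = 2966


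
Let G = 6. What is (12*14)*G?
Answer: 1008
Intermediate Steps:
(12*14)*G = (12*14)*6 = 168*6 = 1008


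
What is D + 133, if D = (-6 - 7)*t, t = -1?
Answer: 146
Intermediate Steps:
D = 13 (D = (-6 - 7)*(-1) = -13*(-1) = 13)
D + 133 = 13 + 133 = 146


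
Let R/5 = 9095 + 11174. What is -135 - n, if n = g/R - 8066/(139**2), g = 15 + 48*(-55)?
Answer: -52694708836/391617349 ≈ -134.56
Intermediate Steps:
g = -2625 (g = 15 - 2640 = -2625)
R = 101345 (R = 5*(9095 + 11174) = 5*20269 = 101345)
n = -173633279/391617349 (n = -2625/101345 - 8066/(139**2) = -2625*1/101345 - 8066/19321 = -525/20269 - 8066*1/19321 = -525/20269 - 8066/19321 = -173633279/391617349 ≈ -0.44337)
-135 - n = -135 - 1*(-173633279/391617349) = -135 + 173633279/391617349 = -52694708836/391617349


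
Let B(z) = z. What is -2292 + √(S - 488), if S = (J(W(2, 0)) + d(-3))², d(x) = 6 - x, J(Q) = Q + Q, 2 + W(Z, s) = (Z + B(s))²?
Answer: -2292 + I*√319 ≈ -2292.0 + 17.861*I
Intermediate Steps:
W(Z, s) = -2 + (Z + s)²
J(Q) = 2*Q
S = 169 (S = (2*(-2 + (2 + 0)²) + (6 - 1*(-3)))² = (2*(-2 + 2²) + (6 + 3))² = (2*(-2 + 4) + 9)² = (2*2 + 9)² = (4 + 9)² = 13² = 169)
-2292 + √(S - 488) = -2292 + √(169 - 488) = -2292 + √(-319) = -2292 + I*√319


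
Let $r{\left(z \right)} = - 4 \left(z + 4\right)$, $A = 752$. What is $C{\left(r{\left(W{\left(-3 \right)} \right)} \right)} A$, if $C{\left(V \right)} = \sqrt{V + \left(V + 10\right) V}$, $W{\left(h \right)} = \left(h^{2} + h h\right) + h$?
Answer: $1504 \sqrt{1235} \approx 52854.0$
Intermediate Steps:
$W{\left(h \right)} = h + 2 h^{2}$ ($W{\left(h \right)} = \left(h^{2} + h^{2}\right) + h = 2 h^{2} + h = h + 2 h^{2}$)
$r{\left(z \right)} = -16 - 4 z$ ($r{\left(z \right)} = - 4 \left(4 + z\right) = -16 - 4 z$)
$C{\left(V \right)} = \sqrt{V + V \left(10 + V\right)}$ ($C{\left(V \right)} = \sqrt{V + \left(10 + V\right) V} = \sqrt{V + V \left(10 + V\right)}$)
$C{\left(r{\left(W{\left(-3 \right)} \right)} \right)} A = \sqrt{\left(-16 - 4 \left(- 3 \left(1 + 2 \left(-3\right)\right)\right)\right) \left(11 - \left(16 + 4 \left(- 3 \left(1 + 2 \left(-3\right)\right)\right)\right)\right)} 752 = \sqrt{\left(-16 - 4 \left(- 3 \left(1 - 6\right)\right)\right) \left(11 - \left(16 + 4 \left(- 3 \left(1 - 6\right)\right)\right)\right)} 752 = \sqrt{\left(-16 - 4 \left(\left(-3\right) \left(-5\right)\right)\right) \left(11 - \left(16 + 4 \left(\left(-3\right) \left(-5\right)\right)\right)\right)} 752 = \sqrt{\left(-16 - 60\right) \left(11 - 76\right)} 752 = \sqrt{- 76 \left(11 - 76\right)} 752 = \sqrt{\left(-76\right) \left(-65\right)} 752 = \sqrt{4940} \cdot 752 = 2 \sqrt{1235} \cdot 752 = 1504 \sqrt{1235}$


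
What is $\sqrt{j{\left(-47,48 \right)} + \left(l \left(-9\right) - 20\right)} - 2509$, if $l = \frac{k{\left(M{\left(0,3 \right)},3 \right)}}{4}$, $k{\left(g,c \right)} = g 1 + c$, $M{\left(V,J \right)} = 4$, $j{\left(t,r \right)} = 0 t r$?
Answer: $-2509 + \frac{i \sqrt{143}}{2} \approx -2509.0 + 5.9791 i$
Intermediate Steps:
$j{\left(t,r \right)} = 0$ ($j{\left(t,r \right)} = 0 r = 0$)
$k{\left(g,c \right)} = c + g$ ($k{\left(g,c \right)} = g + c = c + g$)
$l = \frac{7}{4}$ ($l = \frac{3 + 4}{4} = 7 \cdot \frac{1}{4} = \frac{7}{4} \approx 1.75$)
$\sqrt{j{\left(-47,48 \right)} + \left(l \left(-9\right) - 20\right)} - 2509 = \sqrt{0 + \left(\frac{7}{4} \left(-9\right) - 20\right)} - 2509 = \sqrt{0 - \frac{143}{4}} - 2509 = \sqrt{- \frac{143}{4}} - 2509 = \frac{i \sqrt{143}}{2} - 2509 = -2509 + \frac{i \sqrt{143}}{2}$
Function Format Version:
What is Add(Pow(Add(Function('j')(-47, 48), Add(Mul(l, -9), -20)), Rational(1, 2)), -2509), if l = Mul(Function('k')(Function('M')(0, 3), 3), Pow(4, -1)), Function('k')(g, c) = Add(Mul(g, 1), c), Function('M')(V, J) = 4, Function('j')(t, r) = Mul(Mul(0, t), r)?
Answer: Add(-2509, Mul(Rational(1, 2), I, Pow(143, Rational(1, 2)))) ≈ Add(-2509.0, Mul(5.9791, I))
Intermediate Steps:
Function('j')(t, r) = 0 (Function('j')(t, r) = Mul(0, r) = 0)
Function('k')(g, c) = Add(c, g) (Function('k')(g, c) = Add(g, c) = Add(c, g))
l = Rational(7, 4) (l = Mul(Add(3, 4), Pow(4, -1)) = Mul(7, Rational(1, 4)) = Rational(7, 4) ≈ 1.7500)
Add(Pow(Add(Function('j')(-47, 48), Add(Mul(l, -9), -20)), Rational(1, 2)), -2509) = Add(Pow(Add(0, Add(Mul(Rational(7, 4), -9), -20)), Rational(1, 2)), -2509) = Add(Pow(Add(0, Add(Rational(-63, 4), -20)), Rational(1, 2)), -2509) = Add(Pow(Add(0, Rational(-143, 4)), Rational(1, 2)), -2509) = Add(Pow(Rational(-143, 4), Rational(1, 2)), -2509) = Add(Mul(Rational(1, 2), I, Pow(143, Rational(1, 2))), -2509) = Add(-2509, Mul(Rational(1, 2), I, Pow(143, Rational(1, 2))))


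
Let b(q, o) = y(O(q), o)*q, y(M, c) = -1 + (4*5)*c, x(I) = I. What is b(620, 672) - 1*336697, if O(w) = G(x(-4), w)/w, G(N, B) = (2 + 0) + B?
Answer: 7995483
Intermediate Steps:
G(N, B) = 2 + B
O(w) = (2 + w)/w
y(M, c) = -1 + 20*c
b(q, o) = q*(-1 + 20*o) (b(q, o) = (-1 + 20*o)*q = q*(-1 + 20*o))
b(620, 672) - 1*336697 = 620*(-1 + 20*672) - 1*336697 = 620*(-1 + 13440) - 336697 = 620*13439 - 336697 = 8332180 - 336697 = 7995483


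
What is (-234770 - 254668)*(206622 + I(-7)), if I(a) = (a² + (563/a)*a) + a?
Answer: -101424768426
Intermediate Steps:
I(a) = 563 + a + a² (I(a) = (a² + 563) + a = (563 + a²) + a = 563 + a + a²)
(-234770 - 254668)*(206622 + I(-7)) = (-234770 - 254668)*(206622 + (563 - 7 + (-7)²)) = -489438*(206622 + (563 - 7 + 49)) = -489438*(206622 + 605) = -489438*207227 = -101424768426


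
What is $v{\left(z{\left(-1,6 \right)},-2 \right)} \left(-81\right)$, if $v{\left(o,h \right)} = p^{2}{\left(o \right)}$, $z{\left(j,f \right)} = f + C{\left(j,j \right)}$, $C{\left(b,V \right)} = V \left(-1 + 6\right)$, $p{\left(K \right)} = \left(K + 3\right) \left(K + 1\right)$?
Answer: $-5184$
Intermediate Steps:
$p{\left(K \right)} = \left(1 + K\right) \left(3 + K\right)$ ($p{\left(K \right)} = \left(3 + K\right) \left(1 + K\right) = \left(1 + K\right) \left(3 + K\right)$)
$C{\left(b,V \right)} = 5 V$ ($C{\left(b,V \right)} = V 5 = 5 V$)
$z{\left(j,f \right)} = f + 5 j$
$v{\left(o,h \right)} = \left(3 + o^{2} + 4 o\right)^{2}$
$v{\left(z{\left(-1,6 \right)},-2 \right)} \left(-81\right) = \left(3 + \left(6 + 5 \left(-1\right)\right)^{2} + 4 \left(6 + 5 \left(-1\right)\right)\right)^{2} \left(-81\right) = \left(3 + \left(6 - 5\right)^{2} + 4 \left(6 - 5\right)\right)^{2} \left(-81\right) = \left(3 + 1^{2} + 4 \cdot 1\right)^{2} \left(-81\right) = \left(3 + 1 + 4\right)^{2} \left(-81\right) = 8^{2} \left(-81\right) = 64 \left(-81\right) = -5184$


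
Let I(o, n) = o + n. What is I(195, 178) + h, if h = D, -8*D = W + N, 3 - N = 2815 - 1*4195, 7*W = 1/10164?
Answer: 113907947/569184 ≈ 200.13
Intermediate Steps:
W = 1/71148 (W = (⅐)/10164 = (⅐)*(1/10164) = 1/71148 ≈ 1.4055e-5)
N = 1383 (N = 3 - (2815 - 1*4195) = 3 - (2815 - 4195) = 3 - 1*(-1380) = 3 + 1380 = 1383)
I(o, n) = n + o
D = -98397685/569184 (D = -(1/71148 + 1383)/8 = -⅛*98397685/71148 = -98397685/569184 ≈ -172.88)
h = -98397685/569184 ≈ -172.88
I(195, 178) + h = (178 + 195) - 98397685/569184 = 373 - 98397685/569184 = 113907947/569184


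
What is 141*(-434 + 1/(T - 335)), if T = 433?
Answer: -5996871/98 ≈ -61193.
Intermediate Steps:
141*(-434 + 1/(T - 335)) = 141*(-434 + 1/(433 - 335)) = 141*(-434 + 1/98) = 141*(-42531/98) = -5996871/98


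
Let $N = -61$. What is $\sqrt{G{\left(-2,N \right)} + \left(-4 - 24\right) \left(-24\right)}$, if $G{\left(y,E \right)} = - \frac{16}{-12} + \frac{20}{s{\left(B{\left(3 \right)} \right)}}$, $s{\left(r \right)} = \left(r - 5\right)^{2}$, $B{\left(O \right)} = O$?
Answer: $\frac{\sqrt{6105}}{3} \approx 26.045$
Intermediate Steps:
$s{\left(r \right)} = \left(-5 + r\right)^{2}$
$G{\left(y,E \right)} = \frac{19}{3}$ ($G{\left(y,E \right)} = - \frac{16}{-12} + \frac{20}{\left(-5 + 3\right)^{2}} = \left(-16\right) \left(- \frac{1}{12}\right) + \frac{20}{\left(-2\right)^{2}} = \frac{4}{3} + \frac{20}{4} = \frac{4}{3} + 20 \cdot \frac{1}{4} = \frac{4}{3} + 5 = \frac{19}{3}$)
$\sqrt{G{\left(-2,N \right)} + \left(-4 - 24\right) \left(-24\right)} = \sqrt{\frac{19}{3} + \left(-4 - 24\right) \left(-24\right)} = \sqrt{\frac{19}{3} - -672} = \sqrt{\frac{19}{3} + 672} = \sqrt{\frac{2035}{3}} = \frac{\sqrt{6105}}{3}$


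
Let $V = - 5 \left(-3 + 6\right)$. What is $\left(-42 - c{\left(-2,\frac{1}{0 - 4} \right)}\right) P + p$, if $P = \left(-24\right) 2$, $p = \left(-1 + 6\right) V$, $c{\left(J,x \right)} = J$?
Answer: $1845$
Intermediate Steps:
$V = -15$ ($V = \left(-5\right) 3 = -15$)
$p = -75$ ($p = \left(-1 + 6\right) \left(-15\right) = 5 \left(-15\right) = -75$)
$P = -48$
$\left(-42 - c{\left(-2,\frac{1}{0 - 4} \right)}\right) P + p = \left(-42 - -2\right) \left(-48\right) - 75 = \left(-42 + 2\right) \left(-48\right) - 75 = \left(-40\right) \left(-48\right) - 75 = 1920 - 75 = 1845$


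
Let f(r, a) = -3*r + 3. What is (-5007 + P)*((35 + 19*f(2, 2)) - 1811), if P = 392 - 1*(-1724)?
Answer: 5299203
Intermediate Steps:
f(r, a) = 3 - 3*r
P = 2116 (P = 392 + 1724 = 2116)
(-5007 + P)*((35 + 19*f(2, 2)) - 1811) = (-5007 + 2116)*((35 + 19*(3 - 3*2)) - 1811) = -2891*((35 + 19*(3 - 6)) - 1811) = -2891*((35 + 19*(-3)) - 1811) = -2891*((35 - 57) - 1811) = -2891*(-22 - 1811) = -2891*(-1833) = 5299203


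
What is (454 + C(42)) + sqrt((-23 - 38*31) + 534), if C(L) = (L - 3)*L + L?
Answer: 2134 + I*sqrt(667) ≈ 2134.0 + 25.826*I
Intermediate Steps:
C(L) = L + L*(-3 + L) (C(L) = (-3 + L)*L + L = L*(-3 + L) + L = L + L*(-3 + L))
(454 + C(42)) + sqrt((-23 - 38*31) + 534) = (454 + 42*(-2 + 42)) + sqrt((-23 - 38*31) + 534) = (454 + 42*40) + sqrt((-23 - 1178) + 534) = (454 + 1680) + sqrt(-1201 + 534) = 2134 + sqrt(-667) = 2134 + I*sqrt(667)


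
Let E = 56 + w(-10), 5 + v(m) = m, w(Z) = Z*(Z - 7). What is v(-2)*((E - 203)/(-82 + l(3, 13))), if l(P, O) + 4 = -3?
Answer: 161/89 ≈ 1.8090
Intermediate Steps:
w(Z) = Z*(-7 + Z)
l(P, O) = -7 (l(P, O) = -4 - 3 = -7)
v(m) = -5 + m
E = 226 (E = 56 - 10*(-7 - 10) = 56 - 10*(-17) = 56 + 170 = 226)
v(-2)*((E - 203)/(-82 + l(3, 13))) = (-5 - 2)*((226 - 203)/(-82 - 7)) = -161/(-89) = -161*(-1)/89 = -7*(-23/89) = 161/89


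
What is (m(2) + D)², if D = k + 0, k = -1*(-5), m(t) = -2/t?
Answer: 16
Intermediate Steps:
k = 5
D = 5 (D = 5 + 0 = 5)
(m(2) + D)² = (-2/2 + 5)² = (-2*½ + 5)² = (-1 + 5)² = 4² = 16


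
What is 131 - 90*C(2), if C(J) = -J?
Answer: 311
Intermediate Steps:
131 - 90*C(2) = 131 - (-90)*2 = 131 - 90*(-2) = 131 + 180 = 311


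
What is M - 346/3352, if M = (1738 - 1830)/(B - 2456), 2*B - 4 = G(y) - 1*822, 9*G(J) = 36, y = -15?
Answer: -341107/4798388 ≈ -0.071088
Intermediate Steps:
G(J) = 4 (G(J) = (⅑)*36 = 4)
B = -407 (B = 2 + (4 - 1*822)/2 = 2 + (4 - 822)/2 = 2 + (½)*(-818) = 2 - 409 = -407)
M = 92/2863 (M = (1738 - 1830)/(-407 - 2456) = -92/(-2863) = -92*(-1/2863) = 92/2863 ≈ 0.032134)
M - 346/3352 = 92/2863 - 346/3352 = 92/2863 - 1*173/1676 = 92/2863 - 173/1676 = -341107/4798388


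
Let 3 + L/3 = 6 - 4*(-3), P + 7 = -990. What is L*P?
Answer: -44865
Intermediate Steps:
P = -997 (P = -7 - 990 = -997)
L = 45 (L = -9 + 3*(6 - 4*(-3)) = -9 + 3*(6 + 12) = -9 + 3*18 = -9 + 54 = 45)
L*P = 45*(-997) = -44865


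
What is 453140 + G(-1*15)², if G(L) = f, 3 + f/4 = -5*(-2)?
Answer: 453924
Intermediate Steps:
f = 28 (f = -12 + 4*(-5*(-2)) = -12 + 4*10 = -12 + 40 = 28)
G(L) = 28
453140 + G(-1*15)² = 453140 + 28² = 453140 + 784 = 453924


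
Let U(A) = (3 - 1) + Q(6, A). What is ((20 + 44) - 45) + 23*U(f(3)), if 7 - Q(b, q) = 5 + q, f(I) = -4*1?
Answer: 203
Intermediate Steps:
f(I) = -4
Q(b, q) = 2 - q (Q(b, q) = 7 - (5 + q) = 7 + (-5 - q) = 2 - q)
U(A) = 4 - A (U(A) = (3 - 1) + (2 - A) = 2 + (2 - A) = 4 - A)
((20 + 44) - 45) + 23*U(f(3)) = ((20 + 44) - 45) + 23*(4 - 1*(-4)) = (64 - 45) + 23*(4 + 4) = 19 + 23*8 = 19 + 184 = 203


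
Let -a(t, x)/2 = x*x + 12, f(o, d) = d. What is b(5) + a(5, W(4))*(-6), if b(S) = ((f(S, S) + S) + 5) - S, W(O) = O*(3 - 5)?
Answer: 922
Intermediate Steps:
W(O) = -2*O (W(O) = O*(-2) = -2*O)
a(t, x) = -24 - 2*x² (a(t, x) = -2*(x*x + 12) = -2*(x² + 12) = -2*(12 + x²) = -24 - 2*x²)
b(S) = 5 + S (b(S) = ((S + S) + 5) - S = (2*S + 5) - S = (5 + 2*S) - S = 5 + S)
b(5) + a(5, W(4))*(-6) = (5 + 5) + (-24 - 2*(-2*4)²)*(-6) = 10 + (-24 - 2*(-8)²)*(-6) = 10 + (-24 - 2*64)*(-6) = 10 + (-24 - 128)*(-6) = 10 - 152*(-6) = 10 + 912 = 922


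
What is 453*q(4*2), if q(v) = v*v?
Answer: 28992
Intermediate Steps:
q(v) = v**2
453*q(4*2) = 453*(4*2)**2 = 453*8**2 = 453*64 = 28992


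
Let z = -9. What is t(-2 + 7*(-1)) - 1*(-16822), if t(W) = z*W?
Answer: 16903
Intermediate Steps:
t(W) = -9*W
t(-2 + 7*(-1)) - 1*(-16822) = -9*(-2 + 7*(-1)) - 1*(-16822) = -9*(-2 - 7) + 16822 = -9*(-9) + 16822 = 81 + 16822 = 16903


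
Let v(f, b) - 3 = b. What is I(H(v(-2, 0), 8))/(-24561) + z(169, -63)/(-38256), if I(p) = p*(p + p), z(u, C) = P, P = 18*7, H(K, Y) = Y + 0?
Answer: -1331909/156600936 ≈ -0.0085051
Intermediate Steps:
v(f, b) = 3 + b
H(K, Y) = Y
P = 126
z(u, C) = 126
I(p) = 2*p**2 (I(p) = p*(2*p) = 2*p**2)
I(H(v(-2, 0), 8))/(-24561) + z(169, -63)/(-38256) = (2*8**2)/(-24561) + 126/(-38256) = (2*64)*(-1/24561) + 126*(-1/38256) = 128*(-1/24561) - 21/6376 = -128/24561 - 21/6376 = -1331909/156600936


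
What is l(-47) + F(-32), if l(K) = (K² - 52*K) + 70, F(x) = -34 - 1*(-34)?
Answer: 4723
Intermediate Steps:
F(x) = 0 (F(x) = -34 + 34 = 0)
l(K) = 70 + K² - 52*K
l(-47) + F(-32) = (70 + (-47)² - 52*(-47)) + 0 = (70 + 2209 + 2444) + 0 = 4723 + 0 = 4723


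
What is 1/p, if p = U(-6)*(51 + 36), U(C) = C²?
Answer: 1/3132 ≈ 0.00031928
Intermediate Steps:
p = 3132 (p = (-6)²*(51 + 36) = 36*87 = 3132)
1/p = 1/3132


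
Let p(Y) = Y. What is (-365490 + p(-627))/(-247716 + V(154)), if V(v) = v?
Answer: 366117/247562 ≈ 1.4789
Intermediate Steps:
(-365490 + p(-627))/(-247716 + V(154)) = (-365490 - 627)/(-247716 + 154) = -366117/(-247562) = -366117*(-1/247562) = 366117/247562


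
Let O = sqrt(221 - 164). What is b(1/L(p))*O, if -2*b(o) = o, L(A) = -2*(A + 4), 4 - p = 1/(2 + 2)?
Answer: sqrt(57)/31 ≈ 0.24354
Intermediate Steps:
p = 15/4 (p = 4 - 1/(2 + 2) = 4 - 1/4 = 15/4 ≈ 3.7500)
L(A) = -8 - 2*A (L(A) = -2*(4 + A) = -8 - 2*A)
b(o) = -o/2
O = sqrt(57) ≈ 7.5498
b(1/L(p))*O = (-1/(2*(-8 - 2*15/4)))*sqrt(57) = (-1/(2*(-8 - 15/2)))*sqrt(57) = (-1/(2*(-31/2)))*sqrt(57) = (-1/2*(-2/31))*sqrt(57) = sqrt(57)/31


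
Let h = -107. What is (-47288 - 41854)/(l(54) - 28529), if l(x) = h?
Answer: 44571/14318 ≈ 3.1129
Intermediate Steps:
l(x) = -107
(-47288 - 41854)/(l(54) - 28529) = (-47288 - 41854)/(-107 - 28529) = -89142/(-28636) = -89142*(-1/28636) = 44571/14318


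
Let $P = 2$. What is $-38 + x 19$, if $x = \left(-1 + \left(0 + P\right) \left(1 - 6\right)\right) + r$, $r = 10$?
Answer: $-57$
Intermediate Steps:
$x = -1$ ($x = \left(-1 + \left(0 + 2\right) \left(1 - 6\right)\right) + 10 = \left(-1 + 2 \left(-5\right)\right) + 10 = \left(-1 - 10\right) + 10 = -11 + 10 = -1$)
$-38 + x 19 = -38 - 19 = -57$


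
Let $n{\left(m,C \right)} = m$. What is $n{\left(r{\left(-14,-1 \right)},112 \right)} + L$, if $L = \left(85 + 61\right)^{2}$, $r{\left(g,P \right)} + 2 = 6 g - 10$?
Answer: $21220$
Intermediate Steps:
$r{\left(g,P \right)} = -12 + 6 g$ ($r{\left(g,P \right)} = -2 + \left(6 g - 10\right) = -2 + \left(-10 + 6 g\right) = -12 + 6 g$)
$L = 21316$ ($L = 146^{2} = 21316$)
$n{\left(r{\left(-14,-1 \right)},112 \right)} + L = \left(-12 + 6 \left(-14\right)\right) + 21316 = \left(-12 - 84\right) + 21316 = -96 + 21316 = 21220$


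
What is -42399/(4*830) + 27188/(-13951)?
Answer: -97396087/6616760 ≈ -14.720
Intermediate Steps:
-42399/(4*830) + 27188/(-13951) = -42399/3320 + 27188*(-1/13951) = -42399*1/3320 - 3884/1993 = -42399/3320 - 3884/1993 = -97396087/6616760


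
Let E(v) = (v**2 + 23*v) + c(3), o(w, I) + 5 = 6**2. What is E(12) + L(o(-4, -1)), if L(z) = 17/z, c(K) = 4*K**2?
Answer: 14153/31 ≈ 456.55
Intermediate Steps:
o(w, I) = 31 (o(w, I) = -5 + 6**2 = -5 + 36 = 31)
E(v) = 36 + v**2 + 23*v (E(v) = (v**2 + 23*v) + 4*3**2 = (v**2 + 23*v) + 4*9 = (v**2 + 23*v) + 36 = 36 + v**2 + 23*v)
E(12) + L(o(-4, -1)) = (36 + 12**2 + 23*12) + 17/31 = (36 + 144 + 276) + 17*(1/31) = 456 + 17/31 = 14153/31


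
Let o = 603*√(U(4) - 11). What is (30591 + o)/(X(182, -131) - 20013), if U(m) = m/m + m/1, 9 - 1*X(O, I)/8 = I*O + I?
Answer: 10197/57281 + 201*I*√6/57281 ≈ 0.17802 + 0.0085953*I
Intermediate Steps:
X(O, I) = 72 - 8*I - 8*I*O (X(O, I) = 72 - 8*(I*O + I) = 72 - 8*(I + I*O) = 72 + (-8*I - 8*I*O) = 72 - 8*I - 8*I*O)
U(m) = 1 + m (U(m) = 1 + m*1 = 1 + m)
o = 603*I*√6 (o = 603*√((1 + 4) - 11) = 603*√(5 - 11) = 603*√(-6) = 603*(I*√6) = 603*I*√6 ≈ 1477.0*I)
(30591 + o)/(X(182, -131) - 20013) = (30591 + 603*I*√6)/((72 - 8*(-131) - 8*(-131)*182) - 20013) = (30591 + 603*I*√6)/((72 + 1048 + 190736) - 20013) = (30591 + 603*I*√6)/(191856 - 20013) = (30591 + 603*I*√6)/171843 = (30591 + 603*I*√6)*(1/171843) = 10197/57281 + 201*I*√6/57281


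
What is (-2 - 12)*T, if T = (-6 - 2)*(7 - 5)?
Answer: 224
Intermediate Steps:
T = -16 (T = -8*2 = -16)
(-2 - 12)*T = (-2 - 12)*(-16) = -14*(-16) = 224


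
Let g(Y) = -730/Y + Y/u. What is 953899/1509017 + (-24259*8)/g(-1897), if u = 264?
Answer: 146668851707468203/5139544401113 ≈ 28537.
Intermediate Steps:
g(Y) = -730/Y + Y/264
953899/1509017 + (-24259*8)/g(-1897) = 953899/1509017 + (-24259*8)/(-730/(-1897) + (1/264)*(-1897)) = 953899*(1/1509017) - 194072/(-730*(-1/1897) - 1897/264) = 953899/1509017 - 194072/(730/1897 - 1897/264) = 953899/1509017 - 194072/(-3405889/500808) = 953899/1509017 - 194072*(-500808/3405889) = 953899/1509017 + 97192810176/3405889 = 146668851707468203/5139544401113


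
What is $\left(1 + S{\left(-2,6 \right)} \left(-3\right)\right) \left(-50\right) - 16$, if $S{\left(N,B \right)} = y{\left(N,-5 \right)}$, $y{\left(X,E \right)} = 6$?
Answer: $834$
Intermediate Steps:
$S{\left(N,B \right)} = 6$
$\left(1 + S{\left(-2,6 \right)} \left(-3\right)\right) \left(-50\right) - 16 = \left(1 + 6 \left(-3\right)\right) \left(-50\right) - 16 = \left(1 - 18\right) \left(-50\right) - 16 = \left(-17\right) \left(-50\right) - 16 = 850 - 16 = 834$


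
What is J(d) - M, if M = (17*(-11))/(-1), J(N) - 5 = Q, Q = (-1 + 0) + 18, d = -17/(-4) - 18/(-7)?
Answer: -165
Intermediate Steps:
d = 191/28 (d = -17*(-¼) - 18*(-⅐) = 17/4 + 18/7 = 191/28 ≈ 6.8214)
Q = 17 (Q = -1 + 18 = 17)
J(N) = 22 (J(N) = 5 + 17 = 22)
M = 187 (M = -187*(-1) = 187)
J(d) - M = 22 - 1*187 = 22 - 187 = -165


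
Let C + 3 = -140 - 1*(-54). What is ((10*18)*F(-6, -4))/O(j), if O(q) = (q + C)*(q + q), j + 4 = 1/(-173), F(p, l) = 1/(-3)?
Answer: -29929/371679 ≈ -0.080524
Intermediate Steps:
C = -89 (C = -3 + (-140 - 1*(-54)) = -3 + (-140 + 54) = -3 - 86 = -89)
F(p, l) = -⅓
j = -693/173 (j = -4 + 1/(-173) = -4 - 1/173 = -693/173 ≈ -4.0058)
O(q) = 2*q*(-89 + q) (O(q) = (q - 89)*(q + q) = (-89 + q)*(2*q) = 2*q*(-89 + q))
((10*18)*F(-6, -4))/O(j) = ((10*18)*(-⅓))/((2*(-693/173)*(-89 - 693/173))) = (180*(-⅓))/((2*(-693/173)*(-16090/173))) = -60/22300740/29929 = -60*29929/22300740 = -29929/371679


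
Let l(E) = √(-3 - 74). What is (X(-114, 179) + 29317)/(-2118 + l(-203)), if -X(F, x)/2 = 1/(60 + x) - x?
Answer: -15021540114/1072154239 - 7092323*I*√77/1072154239 ≈ -14.011 - 0.058047*I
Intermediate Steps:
X(F, x) = -2/(60 + x) + 2*x (X(F, x) = -2*(1/(60 + x) - x) = -2/(60 + x) + 2*x)
l(E) = I*√77 (l(E) = √(-77) = I*√77)
(X(-114, 179) + 29317)/(-2118 + l(-203)) = (2*(-1 + 179² + 60*179)/(60 + 179) + 29317)/(-2118 + I*√77) = (2*(-1 + 32041 + 10740)/239 + 29317)/(-2118 + I*√77) = (2*(1/239)*42780 + 29317)/(-2118 + I*√77) = (85560/239 + 29317)/(-2118 + I*√77) = 7092323/(239*(-2118 + I*√77))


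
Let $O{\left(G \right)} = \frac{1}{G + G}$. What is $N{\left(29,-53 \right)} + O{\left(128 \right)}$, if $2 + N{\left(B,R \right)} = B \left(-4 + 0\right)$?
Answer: $- \frac{30207}{256} \approx -118.0$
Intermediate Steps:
$O{\left(G \right)} = \frac{1}{2 G}$
$N{\left(B,R \right)} = -2 - 4 B$ ($N{\left(B,R \right)} = -2 + B \left(-4 + 0\right) = -2 + B \left(-4\right) = -2 - 4 B$)
$N{\left(29,-53 \right)} + O{\left(128 \right)} = \left(-2 - 116\right) + \frac{1}{2 \cdot 128} = \left(-2 - 116\right) + \frac{1}{2} \cdot \frac{1}{128} = -118 + \frac{1}{256} = - \frac{30207}{256}$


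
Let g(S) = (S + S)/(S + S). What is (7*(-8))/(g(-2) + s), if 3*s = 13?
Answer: -21/2 ≈ -10.500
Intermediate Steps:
s = 13/3 (s = (1/3)*13 = 13/3 ≈ 4.3333)
g(S) = 1 (g(S) = (2*S)/((2*S)) = (2*S)*(1/(2*S)) = 1)
(7*(-8))/(g(-2) + s) = (7*(-8))/(1 + 13/3) = -56/16/3 = -56*3/16 = -21/2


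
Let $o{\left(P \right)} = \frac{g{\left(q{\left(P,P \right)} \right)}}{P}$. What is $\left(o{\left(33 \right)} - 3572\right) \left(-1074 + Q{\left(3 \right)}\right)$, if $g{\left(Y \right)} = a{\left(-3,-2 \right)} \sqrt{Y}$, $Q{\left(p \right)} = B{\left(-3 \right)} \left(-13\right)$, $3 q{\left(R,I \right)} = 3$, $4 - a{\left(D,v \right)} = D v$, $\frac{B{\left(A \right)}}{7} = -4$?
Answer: $\frac{83693380}{33} \approx 2.5362 \cdot 10^{6}$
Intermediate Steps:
$B{\left(A \right)} = -28$ ($B{\left(A \right)} = 7 \left(-4\right) = -28$)
$a{\left(D,v \right)} = 4 - D v$
$q{\left(R,I \right)} = 1$ ($q{\left(R,I \right)} = \frac{1}{3} \cdot 3 = 1$)
$Q{\left(p \right)} = 364$ ($Q{\left(p \right)} = \left(-28\right) \left(-13\right) = 364$)
$g{\left(Y \right)} = - 2 \sqrt{Y}$ ($g{\left(Y \right)} = \left(4 - \left(-3\right) \left(-2\right)\right) \sqrt{Y} = \left(4 - 6\right) \sqrt{Y} = - 2 \sqrt{Y}$)
$o{\left(P \right)} = - \frac{2}{P}$ ($o{\left(P \right)} = \frac{\left(-2\right) \sqrt{1}}{P} = \frac{\left(-2\right) 1}{P} = - \frac{2}{P}$)
$\left(o{\left(33 \right)} - 3572\right) \left(-1074 + Q{\left(3 \right)}\right) = \left(- \frac{2}{33} - 3572\right) \left(-1074 + 364\right) = \left(\left(-2\right) \frac{1}{33} - 3572\right) \left(-710\right) = \left(- \frac{2}{33} - 3572\right) \left(-710\right) = \left(- \frac{117878}{33}\right) \left(-710\right) = \frac{83693380}{33}$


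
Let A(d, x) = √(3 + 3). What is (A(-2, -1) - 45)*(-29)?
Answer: 1305 - 29*√6 ≈ 1234.0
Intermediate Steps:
A(d, x) = √6
(A(-2, -1) - 45)*(-29) = (√6 - 45)*(-29) = (-45 + √6)*(-29) = 1305 - 29*√6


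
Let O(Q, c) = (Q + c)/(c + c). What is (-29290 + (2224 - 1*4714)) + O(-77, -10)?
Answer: -635513/20 ≈ -31776.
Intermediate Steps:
O(Q, c) = (Q + c)/(2*c) (O(Q, c) = (Q + c)/((2*c)) = (Q + c)*(1/(2*c)) = (Q + c)/(2*c))
(-29290 + (2224 - 1*4714)) + O(-77, -10) = (-29290 + (2224 - 1*4714)) + (½)*(-77 - 10)/(-10) = (-29290 + (2224 - 4714)) + (½)*(-⅒)*(-87) = (-29290 - 2490) + 87/20 = -31780 + 87/20 = -635513/20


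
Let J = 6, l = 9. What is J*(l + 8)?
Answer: 102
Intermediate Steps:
J*(l + 8) = 6*(9 + 8) = 6*17 = 102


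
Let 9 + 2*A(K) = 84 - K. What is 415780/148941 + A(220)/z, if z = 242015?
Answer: 40245679391/14418382446 ≈ 2.7913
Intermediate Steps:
A(K) = 75/2 - K/2 (A(K) = -9/2 + (84 - K)/2 = -9/2 + (42 - K/2) = 75/2 - K/2)
415780/148941 + A(220)/z = 415780/148941 + (75/2 - 1/2*220)/242015 = 415780*(1/148941) + (75/2 - 110)*(1/242015) = 415780/148941 - 145/2*1/242015 = 415780/148941 - 29/96806 = 40245679391/14418382446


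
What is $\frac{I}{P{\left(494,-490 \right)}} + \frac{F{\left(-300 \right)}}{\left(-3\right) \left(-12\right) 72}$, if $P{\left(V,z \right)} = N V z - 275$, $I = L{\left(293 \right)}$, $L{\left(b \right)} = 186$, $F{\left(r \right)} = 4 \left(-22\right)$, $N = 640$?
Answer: $- \frac{1704165689}{50193650700} \approx -0.033952$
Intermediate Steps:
$F{\left(r \right)} = -88$
$I = 186$
$P{\left(V,z \right)} = -275 + 640 V z$ ($P{\left(V,z \right)} = 640 V z - 275 = -275 + 640 V z$)
$\frac{I}{P{\left(494,-490 \right)}} + \frac{F{\left(-300 \right)}}{\left(-3\right) \left(-12\right) 72} = \frac{186}{-275 + 640 \cdot 494 \left(-490\right)} - \frac{88}{\left(-3\right) \left(-12\right) 72} = \frac{186}{-275 - 154918400} - \frac{88}{36 \cdot 72} = \frac{186}{-154918675} - \frac{88}{2592} = 186 \left(- \frac{1}{154918675}\right) - \frac{11}{324} = - \frac{186}{154918675} - \frac{11}{324} = - \frac{1704165689}{50193650700}$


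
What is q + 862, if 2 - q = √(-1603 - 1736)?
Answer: 864 - 3*I*√371 ≈ 864.0 - 57.784*I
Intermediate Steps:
q = 2 - 3*I*√371 (q = 2 - √(-1603 - 1736) = 2 - √(-3339) = 2 - 3*I*√371 ≈ 2.0 - 57.784*I)
q + 862 = (2 - 3*I*√371) + 862 = 864 - 3*I*√371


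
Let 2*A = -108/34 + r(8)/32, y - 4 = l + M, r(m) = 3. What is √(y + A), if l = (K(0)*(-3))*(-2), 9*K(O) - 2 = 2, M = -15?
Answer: I*√1643781/408 ≈ 3.1424*I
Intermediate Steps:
K(O) = 4/9 (K(O) = 2/9 + (⅑)*2 = 2/9 + 2/9 = 4/9)
l = 8/3 (l = ((4/9)*(-3))*(-2) = -4/3*(-2) = 8/3 ≈ 2.6667)
y = -25/3 (y = 4 + (8/3 - 15) = 4 - 37/3 = -25/3 ≈ -8.3333)
A = -1677/1088 (A = (-108/34 + 3/32)/2 = (-108*1/34 + 3*(1/32))/2 = (-54/17 + 3/32)/2 = (½)*(-1677/544) = -1677/1088 ≈ -1.5414)
√(y + A) = √(-25/3 - 1677/1088) = √(-32231/3264) = I*√1643781/408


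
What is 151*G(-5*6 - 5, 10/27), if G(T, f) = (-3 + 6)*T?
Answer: -15855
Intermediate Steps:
G(T, f) = 3*T
151*G(-5*6 - 5, 10/27) = 151*(3*(-5*6 - 5)) = 151*(3*(-30 - 5)) = 151*(3*(-35)) = 151*(-105) = -15855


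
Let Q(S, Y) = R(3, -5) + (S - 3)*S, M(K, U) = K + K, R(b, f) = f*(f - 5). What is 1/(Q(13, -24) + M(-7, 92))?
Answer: 1/166 ≈ 0.0060241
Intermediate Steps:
R(b, f) = f*(-5 + f)
M(K, U) = 2*K
Q(S, Y) = 50 + S*(-3 + S) (Q(S, Y) = -5*(-5 - 5) + (S - 3)*S = -5*(-10) + (-3 + S)*S = 50 + S*(-3 + S))
1/(Q(13, -24) + M(-7, 92)) = 1/((50 + 13**2 - 3*13) + 2*(-7)) = 1/((50 + 169 - 39) - 14) = 1/(180 - 14) = 1/166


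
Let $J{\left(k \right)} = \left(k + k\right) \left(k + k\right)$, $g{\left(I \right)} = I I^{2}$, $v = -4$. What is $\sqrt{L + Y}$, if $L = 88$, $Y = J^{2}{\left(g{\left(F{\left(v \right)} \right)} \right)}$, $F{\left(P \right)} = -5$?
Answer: $2 \sqrt{976562522} \approx 62500.0$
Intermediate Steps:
$g{\left(I \right)} = I^{3}$
$J{\left(k \right)} = 4 k^{2}$ ($J{\left(k \right)} = 2 k 2 k = 4 k^{2}$)
$Y = 3906250000$ ($Y = \left(4 \left(\left(-5\right)^{3}\right)^{2}\right)^{2} = \left(4 \left(-125\right)^{2}\right)^{2} = \left(4 \cdot 15625\right)^{2} = 62500^{2} = 3906250000$)
$\sqrt{L + Y} = \sqrt{88 + 3906250000} = \sqrt{3906250088} = 2 \sqrt{976562522}$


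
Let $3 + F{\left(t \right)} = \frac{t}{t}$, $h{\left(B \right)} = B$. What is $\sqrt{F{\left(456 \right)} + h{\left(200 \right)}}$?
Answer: $3 \sqrt{22} \approx 14.071$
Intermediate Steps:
$F{\left(t \right)} = -2$ ($F{\left(t \right)} = -3 + \frac{t}{t} = -3 + 1 = -2$)
$\sqrt{F{\left(456 \right)} + h{\left(200 \right)}} = \sqrt{-2 + 200} = \sqrt{198} = 3 \sqrt{22}$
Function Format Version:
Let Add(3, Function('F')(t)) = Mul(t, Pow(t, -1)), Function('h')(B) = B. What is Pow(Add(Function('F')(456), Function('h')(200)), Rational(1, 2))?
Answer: Mul(3, Pow(22, Rational(1, 2))) ≈ 14.071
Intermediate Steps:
Function('F')(t) = -2 (Function('F')(t) = Add(-3, Mul(t, Pow(t, -1))) = Add(-3, 1) = -2)
Pow(Add(Function('F')(456), Function('h')(200)), Rational(1, 2)) = Pow(Add(-2, 200), Rational(1, 2)) = Pow(198, Rational(1, 2)) = Mul(3, Pow(22, Rational(1, 2)))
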